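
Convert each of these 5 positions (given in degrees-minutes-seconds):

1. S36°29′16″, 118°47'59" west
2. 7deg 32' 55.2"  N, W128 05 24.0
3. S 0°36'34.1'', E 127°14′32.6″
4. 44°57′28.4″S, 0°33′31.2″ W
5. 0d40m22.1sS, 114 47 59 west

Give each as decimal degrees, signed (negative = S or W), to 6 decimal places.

Point 1:
  Lat: 36° + 29/60 + 16/3600 = 36 + 0.483333 + 0.004444 = 36.4877778
  S → negative
  λ: 47′ + 59″ = 47.98333′; 118 + 47.98333/60 = 118.7997222
  hemisphere W, so the sign is −
Point 2:
  φ: 32′ + 55.2″ = 32.92000′; 7 + 32.92000/60 = 7.5486667
  N → positive
  Lon: 128° + 5/60 + 24/3600 = 128 + 0.083333 + 0.006667 = 128.0900000
  W ⇒ negate
Point 3:
  Lat: 36′ + 34.1″ = 36.56833′; 0 + 36.56833/60 = 0.6094722
  S ⇒ negate
  Lon: 127 + 14/60 + 32.6/3600 = 127.2423889
  E ⇒ keep positive
Point 4:
  φ: 44° + 57/60 + 28.4/3600 = 44 + 0.950000 + 0.007889 = 44.9578889
  S ⇒ negate
  Longitude: 0° + 33/60 + 31.2/3600 = 0 + 0.550000 + 0.008667 = 0.5586667
  W → negative
Point 5:
  φ: 40′ + 22.1″ = 40.36833′; 0 + 40.36833/60 = 0.6728056
  hemisphere S, so the sign is −
  Lon: 114 + 47/60 + 59/3600 = 114.7997222
  W → negative

1. -36.487778, -118.799722
2. 7.548667, -128.090000
3. -0.609472, 127.242389
4. -44.957889, -0.558667
5. -0.672806, -114.799722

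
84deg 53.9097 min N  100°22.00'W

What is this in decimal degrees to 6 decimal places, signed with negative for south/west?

84.898495, -100.366667

Latitude: 84 + 53.9097/60 = 84.8984950
N ⇒ keep positive
Lon: 100 + 22/60 = 100.3666667
W ⇒ negate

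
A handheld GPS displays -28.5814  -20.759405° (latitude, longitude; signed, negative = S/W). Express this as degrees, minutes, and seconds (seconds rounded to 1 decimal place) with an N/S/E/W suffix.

Latitude is negative → S; |value| = 28.581400
Lat: whole degrees 28; 34.88400′ → 34′ and 53.040″
Longitude is negative → W; |value| = 20.759405
λ: 0.759405° → 45.56430′; 0.56430 × 60 = 33.858″

28°34′53.0″ S, 20°45′33.9″ W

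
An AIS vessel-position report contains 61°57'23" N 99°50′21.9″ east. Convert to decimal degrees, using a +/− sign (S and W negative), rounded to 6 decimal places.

61.956389, 99.839417

Lat: 61 + 57/60 + 23/3600 = 61.9563889
N ⇒ keep positive
Longitude: 50′ + 21.9″ = 50.36500′; 99 + 50.36500/60 = 99.8394167
E ⇒ keep positive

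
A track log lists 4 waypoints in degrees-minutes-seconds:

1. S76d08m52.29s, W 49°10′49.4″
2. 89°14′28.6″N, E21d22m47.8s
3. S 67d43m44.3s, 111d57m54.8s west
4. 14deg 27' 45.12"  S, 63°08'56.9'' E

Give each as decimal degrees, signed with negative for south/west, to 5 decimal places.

1. -76.14786, -49.18039
2. 89.24128, 21.37994
3. -67.72897, -111.96522
4. -14.46253, 63.14914

Point 1:
  Lat: 76° + 8/60 + 52.29/3600 = 76 + 0.133333 + 0.014525 = 76.147858
  S ⇒ negate
  Longitude: 10′ + 49.4″ = 10.82333′; 49 + 10.82333/60 = 49.180389
  W → negative
Point 2:
  φ: 89° + 14/60 + 28.6/3600 = 89 + 0.233333 + 0.007944 = 89.241278
  N ⇒ keep positive
  Longitude: 21 + 22/60 + 47.8/3600 = 21.379944
  E ⇒ keep positive
Point 3:
  φ: 67 + 43/60 + 44.3/3600 = 67.728972
  hemisphere S, so the sign is −
  Longitude: 111° + 57/60 + 54.8/3600 = 111 + 0.950000 + 0.015222 = 111.965222
  W ⇒ negate
Point 4:
  φ: 27′ + 45.12″ = 27.75200′; 14 + 27.75200/60 = 14.462533
  hemisphere S, so the sign is −
  Longitude: 8′ + 56.9″ = 8.94833′; 63 + 8.94833/60 = 63.149139
  E ⇒ keep positive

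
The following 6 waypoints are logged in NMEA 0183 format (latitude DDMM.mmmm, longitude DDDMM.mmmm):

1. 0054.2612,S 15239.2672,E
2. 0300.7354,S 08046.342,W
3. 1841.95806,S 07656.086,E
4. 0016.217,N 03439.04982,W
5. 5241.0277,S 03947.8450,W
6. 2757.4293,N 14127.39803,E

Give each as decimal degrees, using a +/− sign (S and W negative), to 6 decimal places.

1. -0.904353, 152.654453
2. -3.012257, -80.772367
3. -18.699301, 76.934767
4. 0.270283, -34.650830
5. -52.683795, -39.797417
6. 27.957155, 141.456634

Point 1:
  Lat: split at 2 digits → 00° and 54.2612′; 0 + 54.2612/60 = 0.9043533
  hemisphere S, so the sign is −
  Longitude: split at 3 digits → 152° and 39.2672′; 152 + 39.2672/60 = 152.6544533
  E ⇒ keep positive
Point 2:
  Latitude: split at 2 digits → 03° and 0.7354′; 3 + 0.7354/60 = 3.0122567
  S → negative
  Lon: split at 3 digits → 080° and 46.342′; 80 + 46.342/60 = 80.7723667
  hemisphere W, so the sign is −
Point 3:
  Lat: degrees = first 2 digits = 18, minutes = 41.95806; 18 + 41.95806/60 = 18.6993010
  S → negative
  λ: degrees = first 3 digits = 76, minutes = 56.086; 76 + 56.086/60 = 76.9347667
  E → positive
Point 4:
  Latitude: split at 2 digits → 00° and 16.217′; 0 + 16.217/60 = 0.2702833
  N → positive
  Lon: split at 3 digits → 034° and 39.04982′; 34 + 39.04982/60 = 34.6508303
  hemisphere W, so the sign is −
Point 5:
  Latitude: split at 2 digits → 52° and 41.0277′; 52 + 41.0277/60 = 52.6837950
  S → negative
  λ: split at 3 digits → 039° and 47.845′; 39 + 47.845/60 = 39.7974167
  hemisphere W, so the sign is −
Point 6:
  Lat: split at 2 digits → 27° and 57.4293′; 27 + 57.4293/60 = 27.9571550
  N → positive
  λ: split at 3 digits → 141° and 27.39803′; 141 + 27.39803/60 = 141.4566338
  E → positive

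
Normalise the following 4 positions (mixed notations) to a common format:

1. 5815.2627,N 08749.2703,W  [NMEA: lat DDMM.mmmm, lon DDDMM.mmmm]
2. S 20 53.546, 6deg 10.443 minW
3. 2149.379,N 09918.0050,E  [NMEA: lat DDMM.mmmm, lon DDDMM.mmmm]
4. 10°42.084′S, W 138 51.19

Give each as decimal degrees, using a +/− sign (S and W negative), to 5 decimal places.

1. 58.25438, -87.82117
2. -20.89243, -6.17405
3. 21.82298, 99.30008
4. -10.70140, -138.85317

Point 1:
  φ: degrees = first 2 digits = 58, minutes = 15.2627; 58 + 15.2627/60 = 58.254378
  N → positive
  λ: split at 3 digits → 087° and 49.2703′; 87 + 49.2703/60 = 87.821172
  hemisphere W, so the sign is −
Point 2:
  Latitude: 20 + 53.546/60 = 20.892433
  hemisphere S, so the sign is −
  Lon: 6 + 10.443/60 = 6.174050
  W ⇒ negate
Point 3:
  Latitude: degrees = first 2 digits = 21, minutes = 49.379; 21 + 49.379/60 = 21.822983
  N → positive
  Lon: split at 3 digits → 099° and 18.005′; 99 + 18.005/60 = 99.300083
  E → positive
Point 4:
  φ: 42.084′ = 0.701400°; total 10.701400
  hemisphere S, so the sign is −
  Longitude: 51.19′ = 0.853167°; total 138.853167
  W → negative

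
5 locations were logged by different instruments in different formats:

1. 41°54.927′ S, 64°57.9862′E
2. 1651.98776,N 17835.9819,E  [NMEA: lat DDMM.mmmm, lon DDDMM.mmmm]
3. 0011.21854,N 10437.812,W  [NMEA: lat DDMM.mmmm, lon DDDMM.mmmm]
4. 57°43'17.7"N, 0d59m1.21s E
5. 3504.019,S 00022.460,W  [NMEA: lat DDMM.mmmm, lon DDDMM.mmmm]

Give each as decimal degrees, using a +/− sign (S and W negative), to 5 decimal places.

Point 1:
  Lat: 54.927′ = 0.915450°; total 41.915450
  S → negative
  Lon: 57.9862′ = 0.966437°; total 64.966437
  E ⇒ keep positive
Point 2:
  Lat: degrees = first 2 digits = 16, minutes = 51.98776; 16 + 51.98776/60 = 16.866463
  N → positive
  Longitude: degrees = first 3 digits = 178, minutes = 35.9819; 178 + 35.9819/60 = 178.599698
  E ⇒ keep positive
Point 3:
  Latitude: degrees = first 2 digits = 0, minutes = 11.21854; 0 + 11.21854/60 = 0.186976
  N → positive
  Longitude: degrees = first 3 digits = 104, minutes = 37.812; 104 + 37.812/60 = 104.630200
  W ⇒ negate
Point 4:
  Lat: 43′ + 17.7″ = 43.29500′; 57 + 43.29500/60 = 57.721583
  N → positive
  Longitude: 0 + 59/60 + 1.21/3600 = 0.983669
  E ⇒ keep positive
Point 5:
  Latitude: split at 2 digits → 35° and 4.019′; 35 + 4.019/60 = 35.066983
  S ⇒ negate
  Longitude: degrees = first 3 digits = 0, minutes = 22.46; 0 + 22.46/60 = 0.374333
  W → negative

1. -41.91545, 64.96644
2. 16.86646, 178.59970
3. 0.18698, -104.63020
4. 57.72158, 0.98367
5. -35.06698, -0.37433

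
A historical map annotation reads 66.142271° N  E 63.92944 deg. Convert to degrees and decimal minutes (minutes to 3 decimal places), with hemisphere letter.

66° 8.536′ N, 63° 55.766′ E

Latitude: 66° + 0.142271 × 60 = 66° 8.53626′
Lon: minutes = (63.929440 − 63) × 60 = 55.76640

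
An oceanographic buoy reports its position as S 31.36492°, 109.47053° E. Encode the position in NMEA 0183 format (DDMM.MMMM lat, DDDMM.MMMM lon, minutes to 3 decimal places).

φ: 31° + 0.364920 × 60 = 31° 21.89520′
Longitude: 109° + 0.470530 × 60 = 109° 28.23180′

3121.895,S / 10928.232,E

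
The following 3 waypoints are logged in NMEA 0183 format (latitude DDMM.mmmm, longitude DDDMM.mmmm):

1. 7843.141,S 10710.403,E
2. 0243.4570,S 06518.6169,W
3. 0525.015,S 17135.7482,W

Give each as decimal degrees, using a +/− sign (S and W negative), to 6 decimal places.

Point 1:
  φ: split at 2 digits → 78° and 43.141′; 78 + 43.141/60 = 78.7190167
  hemisphere S, so the sign is −
  Longitude: split at 3 digits → 107° and 10.403′; 107 + 10.403/60 = 107.1733833
  E → positive
Point 2:
  Lat: degrees = first 2 digits = 2, minutes = 43.457; 2 + 43.457/60 = 2.7242833
  S → negative
  Longitude: split at 3 digits → 065° and 18.6169′; 65 + 18.6169/60 = 65.3102817
  hemisphere W, so the sign is −
Point 3:
  φ: split at 2 digits → 05° and 25.015′; 5 + 25.015/60 = 5.4169167
  hemisphere S, so the sign is −
  Lon: degrees = first 3 digits = 171, minutes = 35.7482; 171 + 35.7482/60 = 171.5958033
  W ⇒ negate

1. -78.719017, 107.173383
2. -2.724283, -65.310282
3. -5.416917, -171.595803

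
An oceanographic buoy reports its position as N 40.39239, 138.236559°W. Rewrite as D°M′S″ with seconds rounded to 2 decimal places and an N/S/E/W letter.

40°23′32.60″ N, 138°14′11.61″ W

Lat: 0.392390° → 23.54340′; 0.54340 × 60 = 32.6040″
λ: 0.236559° → 14.19354′; 0.19354 × 60 = 11.6124″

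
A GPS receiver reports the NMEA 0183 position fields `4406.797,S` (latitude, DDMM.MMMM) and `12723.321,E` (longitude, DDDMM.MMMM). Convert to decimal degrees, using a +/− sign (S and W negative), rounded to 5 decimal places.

φ: degrees = first 2 digits = 44, minutes = 6.797; 44 + 6.797/60 = 44.113283
S ⇒ negate
Longitude: degrees = first 3 digits = 127, minutes = 23.321; 127 + 23.321/60 = 127.388683
E → positive

-44.11328, 127.38868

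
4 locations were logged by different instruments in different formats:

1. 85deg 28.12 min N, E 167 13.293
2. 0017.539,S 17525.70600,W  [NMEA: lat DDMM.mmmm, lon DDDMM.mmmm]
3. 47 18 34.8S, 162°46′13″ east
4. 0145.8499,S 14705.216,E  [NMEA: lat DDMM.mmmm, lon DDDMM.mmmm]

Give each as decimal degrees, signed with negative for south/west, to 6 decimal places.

1. 85.468667, 167.221550
2. -0.292317, -175.428433
3. -47.309667, 162.770278
4. -1.764165, 147.086933

Point 1:
  Lat: 28.12′ = 0.468667°; total 85.4686667
  N → positive
  λ: 167 + 13.293/60 = 167.2215500
  E ⇒ keep positive
Point 2:
  Lat: degrees = first 2 digits = 0, minutes = 17.539; 0 + 17.539/60 = 0.2923167
  S → negative
  λ: degrees = first 3 digits = 175, minutes = 25.706; 175 + 25.706/60 = 175.4284333
  W → negative
Point 3:
  Latitude: 47 + 18/60 + 34.8/3600 = 47.3096667
  S ⇒ negate
  λ: 162° + 46/60 + 13/3600 = 162 + 0.766667 + 0.003611 = 162.7702778
  E → positive
Point 4:
  Lat: degrees = first 2 digits = 1, minutes = 45.8499; 1 + 45.8499/60 = 1.7641650
  hemisphere S, so the sign is −
  Lon: split at 3 digits → 147° and 5.216′; 147 + 5.216/60 = 147.0869333
  E → positive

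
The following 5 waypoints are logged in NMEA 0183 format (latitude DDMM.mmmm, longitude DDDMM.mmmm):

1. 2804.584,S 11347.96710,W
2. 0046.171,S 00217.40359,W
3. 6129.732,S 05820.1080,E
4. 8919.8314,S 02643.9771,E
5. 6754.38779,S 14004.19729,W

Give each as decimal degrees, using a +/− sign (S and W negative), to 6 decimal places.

Point 1:
  Latitude: split at 2 digits → 28° and 4.584′; 28 + 4.584/60 = 28.0764000
  S ⇒ negate
  λ: degrees = first 3 digits = 113, minutes = 47.9671; 113 + 47.9671/60 = 113.7994517
  W ⇒ negate
Point 2:
  Lat: split at 2 digits → 00° and 46.171′; 0 + 46.171/60 = 0.7695167
  S → negative
  Lon: split at 3 digits → 002° and 17.40359′; 2 + 17.40359/60 = 2.2900598
  W → negative
Point 3:
  Latitude: split at 2 digits → 61° and 29.732′; 61 + 29.732/60 = 61.4955333
  S ⇒ negate
  λ: split at 3 digits → 058° and 20.108′; 58 + 20.108/60 = 58.3351333
  E ⇒ keep positive
Point 4:
  Latitude: split at 2 digits → 89° and 19.8314′; 89 + 19.8314/60 = 89.3305233
  S ⇒ negate
  Longitude: degrees = first 3 digits = 26, minutes = 43.9771; 26 + 43.9771/60 = 26.7329517
  E ⇒ keep positive
Point 5:
  φ: split at 2 digits → 67° and 54.38779′; 67 + 54.38779/60 = 67.9064632
  S ⇒ negate
  λ: degrees = first 3 digits = 140, minutes = 4.19729; 140 + 4.19729/60 = 140.0699548
  hemisphere W, so the sign is −

1. -28.076400, -113.799452
2. -0.769517, -2.290060
3. -61.495533, 58.335133
4. -89.330523, 26.732952
5. -67.906463, -140.069955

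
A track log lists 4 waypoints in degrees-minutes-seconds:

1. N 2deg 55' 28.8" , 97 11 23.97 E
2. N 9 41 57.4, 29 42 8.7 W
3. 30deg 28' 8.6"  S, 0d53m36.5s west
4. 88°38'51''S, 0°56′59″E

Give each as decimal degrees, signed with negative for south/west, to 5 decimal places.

1. 2.92467, 97.18999
2. 9.69928, -29.70242
3. -30.46906, -0.89347
4. -88.64750, 0.94972

Point 1:
  φ: 55′ + 28.8″ = 55.48000′; 2 + 55.48000/60 = 2.924667
  N ⇒ keep positive
  Lon: 11′ + 23.97″ = 11.39950′; 97 + 11.39950/60 = 97.189992
  E ⇒ keep positive
Point 2:
  Latitude: 41′ + 57.4″ = 41.95667′; 9 + 41.95667/60 = 9.699278
  N ⇒ keep positive
  Lon: 29 + 42/60 + 8.7/3600 = 29.702417
  hemisphere W, so the sign is −
Point 3:
  Latitude: 28′ + 8.6″ = 28.14333′; 30 + 28.14333/60 = 30.469056
  S ⇒ negate
  Longitude: 53′ + 36.5″ = 53.60833′; 0 + 53.60833/60 = 0.893472
  hemisphere W, so the sign is −
Point 4:
  φ: 88 + 38/60 + 51/3600 = 88.647500
  S ⇒ negate
  Lon: 56′ + 59″ = 56.98333′; 0 + 56.98333/60 = 0.949722
  E → positive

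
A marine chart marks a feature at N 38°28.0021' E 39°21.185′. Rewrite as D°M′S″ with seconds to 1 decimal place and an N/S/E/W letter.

38°28′0.1″ N, 39°21′11.1″ E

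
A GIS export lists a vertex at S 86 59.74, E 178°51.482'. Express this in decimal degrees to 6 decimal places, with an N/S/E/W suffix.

Lat: 59.74′ = 0.995667°; total 86.9956667
λ: 51.482′ = 0.858033°; total 178.8580333

86.995667° S, 178.858033° E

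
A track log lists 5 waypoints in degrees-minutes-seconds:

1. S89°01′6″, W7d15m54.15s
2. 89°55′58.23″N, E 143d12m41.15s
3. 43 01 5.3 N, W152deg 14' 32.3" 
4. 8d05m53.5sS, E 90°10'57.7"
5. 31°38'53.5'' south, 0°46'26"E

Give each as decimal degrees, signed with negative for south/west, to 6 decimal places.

Point 1:
  Lat: 89 + 1/60 + 6/3600 = 89.0183333
  hemisphere S, so the sign is −
  Lon: 7° + 15/60 + 54.15/3600 = 7 + 0.250000 + 0.015042 = 7.2650417
  W ⇒ negate
Point 2:
  Lat: 55′ + 58.23″ = 55.97050′; 89 + 55.97050/60 = 89.9328417
  N ⇒ keep positive
  Lon: 12′ + 41.15″ = 12.68583′; 143 + 12.68583/60 = 143.2114306
  E → positive
Point 3:
  φ: 43° + 1/60 + 5.3/3600 = 43 + 0.016667 + 0.001472 = 43.0181389
  N → positive
  λ: 152° + 14/60 + 32.3/3600 = 152 + 0.233333 + 0.008972 = 152.2423056
  W → negative
Point 4:
  Lat: 5′ + 53.5″ = 5.89167′; 8 + 5.89167/60 = 8.0981944
  S → negative
  λ: 10′ + 57.7″ = 10.96167′; 90 + 10.96167/60 = 90.1826944
  E → positive
Point 5:
  Latitude: 38′ + 53.5″ = 38.89167′; 31 + 38.89167/60 = 31.6481944
  S → negative
  Lon: 0 + 46/60 + 26/3600 = 0.7738889
  E → positive

1. -89.018333, -7.265042
2. 89.932842, 143.211431
3. 43.018139, -152.242306
4. -8.098194, 90.182694
5. -31.648194, 0.773889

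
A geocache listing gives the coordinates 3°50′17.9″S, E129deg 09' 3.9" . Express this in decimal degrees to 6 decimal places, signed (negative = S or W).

Lat: 3 + 50/60 + 17.9/3600 = 3.8383056
S → negative
Lon: 129 + 9/60 + 3.9/3600 = 129.1510833
E → positive

-3.838306, 129.151083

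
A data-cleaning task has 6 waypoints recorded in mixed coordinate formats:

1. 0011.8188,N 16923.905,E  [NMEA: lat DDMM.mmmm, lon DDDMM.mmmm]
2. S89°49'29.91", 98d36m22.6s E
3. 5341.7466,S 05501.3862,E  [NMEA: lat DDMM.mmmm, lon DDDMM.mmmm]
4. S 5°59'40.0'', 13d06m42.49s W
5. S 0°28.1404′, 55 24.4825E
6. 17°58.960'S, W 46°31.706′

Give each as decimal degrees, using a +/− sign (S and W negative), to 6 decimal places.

1. 0.196980, 169.398417
2. -89.824975, 98.606278
3. -53.695777, 55.023103
4. -5.994444, -13.111803
5. -0.469007, 55.408042
6. -17.982667, -46.528433

Point 1:
  Lat: split at 2 digits → 00° and 11.8188′; 0 + 11.8188/60 = 0.1969800
  N → positive
  Longitude: degrees = first 3 digits = 169, minutes = 23.905; 169 + 23.905/60 = 169.3984167
  E → positive
Point 2:
  Latitude: 49′ + 29.91″ = 49.49850′; 89 + 49.49850/60 = 89.8249750
  S → negative
  λ: 98° + 36/60 + 22.6/3600 = 98 + 0.600000 + 0.006278 = 98.6062778
  E ⇒ keep positive
Point 3:
  φ: split at 2 digits → 53° and 41.7466′; 53 + 41.7466/60 = 53.6957767
  S → negative
  Longitude: split at 3 digits → 055° and 1.3862′; 55 + 1.3862/60 = 55.0231033
  E ⇒ keep positive
Point 4:
  φ: 5 + 59/60 + 40/3600 = 5.9944444
  hemisphere S, so the sign is −
  Longitude: 13 + 6/60 + 42.49/3600 = 13.1118028
  hemisphere W, so the sign is −
Point 5:
  φ: 0 + 28.1404/60 = 0.4690067
  S ⇒ negate
  Lon: 24.4825′ = 0.408042°; total 55.4080417
  E → positive
Point 6:
  Latitude: 17 + 58.96/60 = 17.9826667
  S ⇒ negate
  Lon: 31.706′ = 0.528433°; total 46.5284333
  W ⇒ negate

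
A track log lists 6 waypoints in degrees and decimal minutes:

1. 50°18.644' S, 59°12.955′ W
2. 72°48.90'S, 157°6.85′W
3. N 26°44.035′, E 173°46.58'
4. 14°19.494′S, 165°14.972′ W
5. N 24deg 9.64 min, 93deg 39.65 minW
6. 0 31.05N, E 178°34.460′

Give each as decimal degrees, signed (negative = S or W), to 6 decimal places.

1. -50.310733, -59.215917
2. -72.815000, -157.114167
3. 26.733917, 173.776333
4. -14.324900, -165.249533
5. 24.160667, -93.660833
6. 0.517500, 178.574333

Point 1:
  φ: 18.644′ = 0.310733°; total 50.3107333
  hemisphere S, so the sign is −
  Lon: 12.955′ = 0.215917°; total 59.2159167
  W ⇒ negate
Point 2:
  Latitude: 72 + 48.9/60 = 72.8150000
  S → negative
  λ: 6.85′ = 0.114167°; total 157.1141667
  hemisphere W, so the sign is −
Point 3:
  Latitude: 26 + 44.035/60 = 26.7339167
  N ⇒ keep positive
  λ: 46.58′ = 0.776333°; total 173.7763333
  E → positive
Point 4:
  Lat: 19.494′ = 0.324900°; total 14.3249000
  S → negative
  λ: 14.972′ = 0.249533°; total 165.2495333
  hemisphere W, so the sign is −
Point 5:
  φ: 24 + 9.64/60 = 24.1606667
  N → positive
  Lon: 39.65′ = 0.660833°; total 93.6608333
  hemisphere W, so the sign is −
Point 6:
  φ: 0 + 31.05/60 = 0.5175000
  N → positive
  λ: 178 + 34.46/60 = 178.5743333
  E → positive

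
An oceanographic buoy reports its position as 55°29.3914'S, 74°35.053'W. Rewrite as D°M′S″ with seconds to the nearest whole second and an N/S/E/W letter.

Latitude: 29.39140′ → 29′ and 0.39140 × 60 = 23.48″
Longitude: fractional minutes 0.05300 × 60 = 3.18″

55°29′23″ S, 74°35′3″ W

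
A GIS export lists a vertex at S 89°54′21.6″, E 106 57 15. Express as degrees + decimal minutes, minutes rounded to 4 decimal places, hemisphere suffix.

Latitude: 54 + 21.6/60 = 54.360000′
Longitude: seconds/60 = 0.25000; minutes = 57 + 0.25000 = 57.250000

89° 54.3600′ S, 106° 57.2500′ E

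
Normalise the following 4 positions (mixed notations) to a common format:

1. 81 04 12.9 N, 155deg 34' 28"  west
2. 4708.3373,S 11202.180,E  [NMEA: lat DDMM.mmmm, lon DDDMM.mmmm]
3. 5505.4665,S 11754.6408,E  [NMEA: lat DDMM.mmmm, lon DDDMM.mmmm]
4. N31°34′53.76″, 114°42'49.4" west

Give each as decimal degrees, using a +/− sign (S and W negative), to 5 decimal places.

1. 81.07025, -155.57444
2. -47.13896, 112.03633
3. -55.09111, 117.91068
4. 31.58160, -114.71372

Point 1:
  φ: 81 + 4/60 + 12.9/3600 = 81.070250
  N → positive
  Longitude: 34′ + 28″ = 34.46667′; 155 + 34.46667/60 = 155.574444
  W → negative
Point 2:
  Latitude: split at 2 digits → 47° and 8.3373′; 47 + 8.3373/60 = 47.138955
  S ⇒ negate
  Longitude: split at 3 digits → 112° and 2.18′; 112 + 2.18/60 = 112.036333
  E ⇒ keep positive
Point 3:
  Lat: degrees = first 2 digits = 55, minutes = 5.4665; 55 + 5.4665/60 = 55.091108
  S → negative
  λ: split at 3 digits → 117° and 54.6408′; 117 + 54.6408/60 = 117.910680
  E → positive
Point 4:
  φ: 31 + 34/60 + 53.76/3600 = 31.581600
  N → positive
  λ: 114° + 42/60 + 49.4/3600 = 114 + 0.700000 + 0.013722 = 114.713722
  hemisphere W, so the sign is −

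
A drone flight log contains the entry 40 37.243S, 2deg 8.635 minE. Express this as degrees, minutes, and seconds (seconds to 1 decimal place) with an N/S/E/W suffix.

40°37′14.6″ S, 2°08′38.1″ E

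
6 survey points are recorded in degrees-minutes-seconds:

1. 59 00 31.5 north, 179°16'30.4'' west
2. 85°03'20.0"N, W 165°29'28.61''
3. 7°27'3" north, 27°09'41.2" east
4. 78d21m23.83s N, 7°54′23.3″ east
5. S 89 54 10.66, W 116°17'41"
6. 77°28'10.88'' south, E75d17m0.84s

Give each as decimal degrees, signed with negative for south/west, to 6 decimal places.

1. 59.008750, -179.275111
2. 85.055556, -165.491281
3. 7.450833, 27.161444
4. 78.356619, 7.906472
5. -89.902961, -116.294722
6. -77.469689, 75.283567

Point 1:
  Latitude: 59° + 0/60 + 31.5/3600 = 59 + 0.000000 + 0.008750 = 59.0087500
  N → positive
  λ: 179° + 16/60 + 30.4/3600 = 179 + 0.266667 + 0.008444 = 179.2751111
  W → negative
Point 2:
  Lat: 85° + 3/60 + 20/3600 = 85 + 0.050000 + 0.005556 = 85.0555556
  N → positive
  Lon: 165 + 29/60 + 28.61/3600 = 165.4912806
  W → negative
Point 3:
  φ: 7° + 27/60 + 3/3600 = 7 + 0.450000 + 0.000833 = 7.4508333
  N ⇒ keep positive
  λ: 27 + 9/60 + 41.2/3600 = 27.1614444
  E ⇒ keep positive
Point 4:
  φ: 78° + 21/60 + 23.83/3600 = 78 + 0.350000 + 0.006619 = 78.3566194
  N → positive
  λ: 7° + 54/60 + 23.3/3600 = 7 + 0.900000 + 0.006472 = 7.9064722
  E ⇒ keep positive
Point 5:
  φ: 89° + 54/60 + 10.66/3600 = 89 + 0.900000 + 0.002961 = 89.9029611
  S ⇒ negate
  λ: 116° + 17/60 + 41/3600 = 116 + 0.283333 + 0.011389 = 116.2947222
  W → negative
Point 6:
  φ: 28′ + 10.88″ = 28.18133′; 77 + 28.18133/60 = 77.4696889
  hemisphere S, so the sign is −
  λ: 17′ + 0.84″ = 17.01400′; 75 + 17.01400/60 = 75.2835667
  E → positive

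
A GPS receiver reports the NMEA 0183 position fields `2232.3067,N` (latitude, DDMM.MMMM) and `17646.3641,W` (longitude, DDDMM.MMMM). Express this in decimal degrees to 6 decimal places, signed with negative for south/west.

22.538445, -176.772735

Lat: degrees = first 2 digits = 22, minutes = 32.3067; 22 + 32.3067/60 = 22.5384450
N ⇒ keep positive
λ: split at 3 digits → 176° and 46.3641′; 176 + 46.3641/60 = 176.7727350
W → negative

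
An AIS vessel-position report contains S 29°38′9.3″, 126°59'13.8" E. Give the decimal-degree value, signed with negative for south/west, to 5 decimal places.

-29.63592, 126.98717

Lat: 29° + 38/60 + 9.3/3600 = 29 + 0.633333 + 0.002583 = 29.635917
hemisphere S, so the sign is −
λ: 59′ + 13.8″ = 59.23000′; 126 + 59.23000/60 = 126.987167
E → positive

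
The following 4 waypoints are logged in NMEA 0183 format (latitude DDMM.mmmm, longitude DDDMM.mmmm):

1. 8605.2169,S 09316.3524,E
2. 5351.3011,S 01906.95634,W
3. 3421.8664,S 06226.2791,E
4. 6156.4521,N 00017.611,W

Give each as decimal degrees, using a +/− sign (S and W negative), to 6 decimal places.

1. -86.086948, 93.272540
2. -53.855018, -19.115939
3. -34.364440, 62.437985
4. 61.940868, -0.293517

Point 1:
  Latitude: degrees = first 2 digits = 86, minutes = 5.2169; 86 + 5.2169/60 = 86.0869483
  S → negative
  λ: split at 3 digits → 093° and 16.3524′; 93 + 16.3524/60 = 93.2725400
  E ⇒ keep positive
Point 2:
  Latitude: degrees = first 2 digits = 53, minutes = 51.3011; 53 + 51.3011/60 = 53.8550183
  S → negative
  Lon: split at 3 digits → 019° and 6.95634′; 19 + 6.95634/60 = 19.1159390
  hemisphere W, so the sign is −
Point 3:
  φ: degrees = first 2 digits = 34, minutes = 21.8664; 34 + 21.8664/60 = 34.3644400
  hemisphere S, so the sign is −
  λ: split at 3 digits → 062° and 26.2791′; 62 + 26.2791/60 = 62.4379850
  E ⇒ keep positive
Point 4:
  Latitude: degrees = first 2 digits = 61, minutes = 56.4521; 61 + 56.4521/60 = 61.9408683
  N → positive
  Lon: degrees = first 3 digits = 0, minutes = 17.611; 0 + 17.611/60 = 0.2935167
  W → negative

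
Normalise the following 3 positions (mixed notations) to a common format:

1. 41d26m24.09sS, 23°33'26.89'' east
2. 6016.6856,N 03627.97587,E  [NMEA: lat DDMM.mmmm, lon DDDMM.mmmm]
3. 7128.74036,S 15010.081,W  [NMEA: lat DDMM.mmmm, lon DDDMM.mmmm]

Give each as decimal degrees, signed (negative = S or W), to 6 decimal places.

Point 1:
  Lat: 26′ + 24.09″ = 26.40150′; 41 + 26.40150/60 = 41.4400250
  hemisphere S, so the sign is −
  Lon: 33′ + 26.89″ = 33.44817′; 23 + 33.44817/60 = 23.5574694
  E → positive
Point 2:
  Latitude: degrees = first 2 digits = 60, minutes = 16.6856; 60 + 16.6856/60 = 60.2780933
  N ⇒ keep positive
  λ: split at 3 digits → 036° and 27.97587′; 36 + 27.97587/60 = 36.4662645
  E ⇒ keep positive
Point 3:
  Latitude: split at 2 digits → 71° and 28.74036′; 71 + 28.74036/60 = 71.4790060
  S → negative
  Longitude: split at 3 digits → 150° and 10.081′; 150 + 10.081/60 = 150.1680167
  W → negative

1. -41.440025, 23.557469
2. 60.278093, 36.466265
3. -71.479006, -150.168017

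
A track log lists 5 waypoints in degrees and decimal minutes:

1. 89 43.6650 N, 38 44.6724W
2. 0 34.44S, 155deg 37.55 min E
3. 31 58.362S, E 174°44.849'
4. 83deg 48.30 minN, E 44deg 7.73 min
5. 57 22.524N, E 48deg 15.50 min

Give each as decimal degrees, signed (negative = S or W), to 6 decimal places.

1. 89.727750, -38.744540
2. -0.574000, 155.625833
3. -31.972700, 174.747483
4. 83.805000, 44.128833
5. 57.375400, 48.258333

Point 1:
  Latitude: 89 + 43.665/60 = 89.7277500
  N → positive
  Lon: 44.6724′ = 0.744540°; total 38.7445400
  hemisphere W, so the sign is −
Point 2:
  φ: 34.44′ = 0.574000°; total 0.5740000
  S ⇒ negate
  Longitude: 155 + 37.55/60 = 155.6258333
  E → positive
Point 3:
  φ: 58.362′ = 0.972700°; total 31.9727000
  S → negative
  Lon: 44.849′ = 0.747483°; total 174.7474833
  E → positive
Point 4:
  φ: 83 + 48.3/60 = 83.8050000
  N → positive
  λ: 7.73′ = 0.128833°; total 44.1288333
  E ⇒ keep positive
Point 5:
  Lat: 57 + 22.524/60 = 57.3754000
  N ⇒ keep positive
  λ: 48 + 15.5/60 = 48.2583333
  E ⇒ keep positive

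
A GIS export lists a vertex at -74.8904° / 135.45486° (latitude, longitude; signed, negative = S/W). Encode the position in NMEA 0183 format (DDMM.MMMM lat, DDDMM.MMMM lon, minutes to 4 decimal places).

Latitude is negative → S; |value| = 74.890400
Latitude: 74° + 0.890400 × 60 = 74° 53.424000′
Longitude: fractional part 0.454860 → 27.291600 minutes

7453.4240,S / 13527.2916,E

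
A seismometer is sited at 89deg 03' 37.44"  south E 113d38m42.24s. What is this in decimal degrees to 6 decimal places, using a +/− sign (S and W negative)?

-89.060400, 113.645067

φ: 89° + 3/60 + 37.44/3600 = 89 + 0.050000 + 0.010400 = 89.0604000
S → negative
Lon: 38′ + 42.24″ = 38.70400′; 113 + 38.70400/60 = 113.6450667
E ⇒ keep positive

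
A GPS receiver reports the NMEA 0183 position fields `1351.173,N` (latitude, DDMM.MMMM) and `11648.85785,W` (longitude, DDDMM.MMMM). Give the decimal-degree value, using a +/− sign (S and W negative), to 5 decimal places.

Latitude: split at 2 digits → 13° and 51.173′; 13 + 51.173/60 = 13.852883
N → positive
λ: degrees = first 3 digits = 116, minutes = 48.85785; 116 + 48.85785/60 = 116.814298
W ⇒ negate

13.85288, -116.81430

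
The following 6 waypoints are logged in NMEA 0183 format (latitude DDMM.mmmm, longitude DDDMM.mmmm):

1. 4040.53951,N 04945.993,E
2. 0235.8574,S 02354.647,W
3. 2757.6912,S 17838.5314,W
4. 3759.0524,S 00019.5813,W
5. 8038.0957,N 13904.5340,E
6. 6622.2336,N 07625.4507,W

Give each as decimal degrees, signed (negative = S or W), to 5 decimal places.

Point 1:
  Lat: degrees = first 2 digits = 40, minutes = 40.53951; 40 + 40.53951/60 = 40.675659
  N → positive
  Longitude: degrees = first 3 digits = 49, minutes = 45.993; 49 + 45.993/60 = 49.766550
  E ⇒ keep positive
Point 2:
  φ: degrees = first 2 digits = 2, minutes = 35.8574; 2 + 35.8574/60 = 2.597623
  S → negative
  Longitude: degrees = first 3 digits = 23, minutes = 54.647; 23 + 54.647/60 = 23.910783
  W ⇒ negate
Point 3:
  Lat: split at 2 digits → 27° and 57.6912′; 27 + 57.6912/60 = 27.961520
  S → negative
  Longitude: degrees = first 3 digits = 178, minutes = 38.5314; 178 + 38.5314/60 = 178.642190
  W ⇒ negate
Point 4:
  φ: split at 2 digits → 37° and 59.0524′; 37 + 59.0524/60 = 37.984207
  hemisphere S, so the sign is −
  Longitude: degrees = first 3 digits = 0, minutes = 19.5813; 0 + 19.5813/60 = 0.326355
  W ⇒ negate
Point 5:
  Lat: split at 2 digits → 80° and 38.0957′; 80 + 38.0957/60 = 80.634928
  N → positive
  Lon: degrees = first 3 digits = 139, minutes = 4.534; 139 + 4.534/60 = 139.075567
  E ⇒ keep positive
Point 6:
  φ: degrees = first 2 digits = 66, minutes = 22.2336; 66 + 22.2336/60 = 66.370560
  N ⇒ keep positive
  Lon: split at 3 digits → 076° and 25.4507′; 76 + 25.4507/60 = 76.424178
  W → negative

1. 40.67566, 49.76655
2. -2.59762, -23.91078
3. -27.96152, -178.64219
4. -37.98421, -0.32636
5. 80.63493, 139.07557
6. 66.37056, -76.42418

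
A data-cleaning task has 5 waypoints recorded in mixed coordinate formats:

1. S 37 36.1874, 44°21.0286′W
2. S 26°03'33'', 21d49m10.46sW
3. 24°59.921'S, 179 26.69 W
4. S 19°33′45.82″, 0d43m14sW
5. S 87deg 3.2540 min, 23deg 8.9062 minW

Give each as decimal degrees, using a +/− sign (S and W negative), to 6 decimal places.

1. -37.603123, -44.350477
2. -26.059167, -21.819572
3. -24.998683, -179.444833
4. -19.562728, -0.720556
5. -87.054233, -23.148437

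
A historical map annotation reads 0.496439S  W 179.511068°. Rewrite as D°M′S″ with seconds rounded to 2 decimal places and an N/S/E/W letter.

0°29′47.18″ S, 179°30′39.84″ W

Lat: 0.496439 × 60 = 29.78634′ → 29′, remainder × 60 = 47.1804″
Longitude: 0.511068° → 30.66408′; 0.66408 × 60 = 39.8448″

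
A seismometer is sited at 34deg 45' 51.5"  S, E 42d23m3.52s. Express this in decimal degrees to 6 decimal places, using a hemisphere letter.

34.764306° S, 42.384311° E

Lat: 34 + 45/60 + 51.5/3600 = 34.7643056
Lon: 42 + 23/60 + 3.52/3600 = 42.3843111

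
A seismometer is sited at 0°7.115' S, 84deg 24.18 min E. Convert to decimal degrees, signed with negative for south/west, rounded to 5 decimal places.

Latitude: 0 + 7.115/60 = 0.118583
S → negative
Longitude: 24.18′ = 0.403000°; total 84.403000
E ⇒ keep positive

-0.11858, 84.40300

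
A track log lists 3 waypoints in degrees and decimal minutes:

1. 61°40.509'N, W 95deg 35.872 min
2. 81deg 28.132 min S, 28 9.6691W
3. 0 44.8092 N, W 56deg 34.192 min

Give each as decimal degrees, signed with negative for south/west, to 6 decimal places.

Point 1:
  Lat: 61 + 40.509/60 = 61.6751500
  N → positive
  λ: 95 + 35.872/60 = 95.5978667
  W ⇒ negate
Point 2:
  Latitude: 28.132′ = 0.468867°; total 81.4688667
  hemisphere S, so the sign is −
  λ: 28 + 9.6691/60 = 28.1611517
  W → negative
Point 3:
  φ: 44.8092′ = 0.746820°; total 0.7468200
  N ⇒ keep positive
  λ: 34.192′ = 0.569867°; total 56.5698667
  W → negative

1. 61.675150, -95.597867
2. -81.468867, -28.161152
3. 0.746820, -56.569867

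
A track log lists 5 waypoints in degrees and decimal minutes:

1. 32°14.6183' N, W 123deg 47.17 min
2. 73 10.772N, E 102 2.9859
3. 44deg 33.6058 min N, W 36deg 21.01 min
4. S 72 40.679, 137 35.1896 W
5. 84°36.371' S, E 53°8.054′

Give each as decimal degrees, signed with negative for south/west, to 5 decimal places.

1. 32.24364, -123.78617
2. 73.17953, 102.04977
3. 44.56010, -36.35017
4. -72.67798, -137.58649
5. -84.60618, 53.13423

Point 1:
  Lat: 14.6183′ = 0.243638°; total 32.243638
  N → positive
  λ: 123 + 47.17/60 = 123.786167
  hemisphere W, so the sign is −
Point 2:
  Lat: 10.772′ = 0.179533°; total 73.179533
  N → positive
  λ: 102 + 2.9859/60 = 102.049765
  E → positive
Point 3:
  Latitude: 33.6058′ = 0.560097°; total 44.560097
  N → positive
  Longitude: 21.01′ = 0.350167°; total 36.350167
  W → negative
Point 4:
  Latitude: 40.679′ = 0.677983°; total 72.677983
  S → negative
  Lon: 35.1896′ = 0.586493°; total 137.586493
  W ⇒ negate
Point 5:
  Latitude: 36.371′ = 0.606183°; total 84.606183
  S ⇒ negate
  Longitude: 8.054′ = 0.134233°; total 53.134233
  E ⇒ keep positive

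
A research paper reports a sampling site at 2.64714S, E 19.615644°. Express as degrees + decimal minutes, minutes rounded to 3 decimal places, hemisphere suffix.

φ: fractional part 0.647140 → 38.82840 minutes
Lon: fractional part 0.615644 → 36.93864 minutes

2° 38.828′ S, 19° 36.939′ E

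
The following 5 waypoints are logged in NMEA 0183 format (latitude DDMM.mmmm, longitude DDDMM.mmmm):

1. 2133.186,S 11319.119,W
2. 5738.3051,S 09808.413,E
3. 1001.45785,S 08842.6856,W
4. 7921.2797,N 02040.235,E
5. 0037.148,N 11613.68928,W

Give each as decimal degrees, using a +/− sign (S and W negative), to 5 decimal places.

Point 1:
  Lat: split at 2 digits → 21° and 33.186′; 21 + 33.186/60 = 21.553100
  S ⇒ negate
  Longitude: degrees = first 3 digits = 113, minutes = 19.119; 113 + 19.119/60 = 113.318650
  W → negative
Point 2:
  Lat: degrees = first 2 digits = 57, minutes = 38.3051; 57 + 38.3051/60 = 57.638418
  S ⇒ negate
  Longitude: split at 3 digits → 098° and 8.413′; 98 + 8.413/60 = 98.140217
  E ⇒ keep positive
Point 3:
  Latitude: split at 2 digits → 10° and 1.45785′; 10 + 1.45785/60 = 10.024298
  hemisphere S, so the sign is −
  λ: degrees = first 3 digits = 88, minutes = 42.6856; 88 + 42.6856/60 = 88.711427
  W → negative
Point 4:
  Lat: degrees = first 2 digits = 79, minutes = 21.2797; 79 + 21.2797/60 = 79.354662
  N → positive
  Lon: split at 3 digits → 020° and 40.235′; 20 + 40.235/60 = 20.670583
  E ⇒ keep positive
Point 5:
  Latitude: degrees = first 2 digits = 0, minutes = 37.148; 0 + 37.148/60 = 0.619133
  N ⇒ keep positive
  Lon: split at 3 digits → 116° and 13.68928′; 116 + 13.68928/60 = 116.228155
  hemisphere W, so the sign is −

1. -21.55310, -113.31865
2. -57.63842, 98.14022
3. -10.02430, -88.71143
4. 79.35466, 20.67058
5. 0.61913, -116.22815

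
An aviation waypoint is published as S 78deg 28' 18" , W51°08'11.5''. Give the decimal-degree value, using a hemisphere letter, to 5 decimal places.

78.47167° S, 51.13653° W

Lat: 28′ + 18″ = 28.30000′; 78 + 28.30000/60 = 78.471667
λ: 51° + 8/60 + 11.5/3600 = 51 + 0.133333 + 0.003194 = 51.136528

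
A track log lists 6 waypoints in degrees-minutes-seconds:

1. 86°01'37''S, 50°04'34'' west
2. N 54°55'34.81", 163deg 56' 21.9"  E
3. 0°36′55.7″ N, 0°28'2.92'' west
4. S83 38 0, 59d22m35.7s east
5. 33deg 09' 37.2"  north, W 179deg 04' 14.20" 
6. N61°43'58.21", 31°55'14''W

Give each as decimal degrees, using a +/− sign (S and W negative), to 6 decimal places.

Point 1:
  Latitude: 1′ + 37″ = 1.61667′; 86 + 1.61667/60 = 86.0269444
  S → negative
  Longitude: 4′ + 34″ = 4.56667′; 50 + 4.56667/60 = 50.0761111
  W → negative
Point 2:
  Lat: 55′ + 34.81″ = 55.58017′; 54 + 55.58017/60 = 54.9263361
  N ⇒ keep positive
  Longitude: 163 + 56/60 + 21.9/3600 = 163.9394167
  E ⇒ keep positive
Point 3:
  φ: 0° + 36/60 + 55.7/3600 = 0 + 0.600000 + 0.015472 = 0.6154722
  N ⇒ keep positive
  λ: 0 + 28/60 + 2.92/3600 = 0.4674778
  hemisphere W, so the sign is −
Point 4:
  φ: 83 + 38/60 + 0/3600 = 83.6333333
  hemisphere S, so the sign is −
  λ: 59° + 22/60 + 35.7/3600 = 59 + 0.366667 + 0.009917 = 59.3765833
  E ⇒ keep positive
Point 5:
  φ: 33° + 9/60 + 37.2/3600 = 33 + 0.150000 + 0.010333 = 33.1603333
  N → positive
  Lon: 4′ + 14.2″ = 4.23667′; 179 + 4.23667/60 = 179.0706111
  hemisphere W, so the sign is −
Point 6:
  φ: 61° + 43/60 + 58.21/3600 = 61 + 0.716667 + 0.016169 = 61.7328361
  N → positive
  Lon: 55′ + 14″ = 55.23333′; 31 + 55.23333/60 = 31.9205556
  W ⇒ negate

1. -86.026944, -50.076111
2. 54.926336, 163.939417
3. 0.615472, -0.467478
4. -83.633333, 59.376583
5. 33.160333, -179.070611
6. 61.732836, -31.920556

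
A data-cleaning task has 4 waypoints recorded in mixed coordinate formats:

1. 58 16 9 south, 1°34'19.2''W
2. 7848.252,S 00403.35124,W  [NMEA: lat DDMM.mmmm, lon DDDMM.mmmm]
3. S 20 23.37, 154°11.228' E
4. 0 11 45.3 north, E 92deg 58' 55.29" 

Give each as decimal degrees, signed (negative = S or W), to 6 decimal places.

1. -58.269167, -1.572000
2. -78.804200, -4.055854
3. -20.389500, 154.187133
4. 0.195917, 92.982025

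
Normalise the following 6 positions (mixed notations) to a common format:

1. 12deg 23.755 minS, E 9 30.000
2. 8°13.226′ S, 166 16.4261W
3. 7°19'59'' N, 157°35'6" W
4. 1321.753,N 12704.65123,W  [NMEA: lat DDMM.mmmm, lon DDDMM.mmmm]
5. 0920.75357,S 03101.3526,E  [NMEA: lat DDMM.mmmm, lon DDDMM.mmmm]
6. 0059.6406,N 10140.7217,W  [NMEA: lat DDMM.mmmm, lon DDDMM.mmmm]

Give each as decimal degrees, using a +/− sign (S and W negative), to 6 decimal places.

1. -12.395917, 9.500000
2. -8.220433, -166.273768
3. 7.333056, -157.585000
4. 13.362550, -127.077521
5. -9.345893, 31.022543
6. 0.994010, -101.678695

Point 1:
  Lat: 12 + 23.755/60 = 12.3959167
  S ⇒ negate
  Longitude: 9 + 30/60 = 9.5000000
  E → positive
Point 2:
  Latitude: 8 + 13.226/60 = 8.2204333
  hemisphere S, so the sign is −
  Longitude: 16.4261′ = 0.273768°; total 166.2737683
  W ⇒ negate
Point 3:
  φ: 7 + 19/60 + 59/3600 = 7.3330556
  N ⇒ keep positive
  λ: 157° + 35/60 + 6/3600 = 157 + 0.583333 + 0.001667 = 157.5850000
  W ⇒ negate
Point 4:
  Lat: split at 2 digits → 13° and 21.753′; 13 + 21.753/60 = 13.3625500
  N ⇒ keep positive
  Lon: split at 3 digits → 127° and 4.65123′; 127 + 4.65123/60 = 127.0775205
  W → negative
Point 5:
  φ: split at 2 digits → 09° and 20.75357′; 9 + 20.75357/60 = 9.3458928
  hemisphere S, so the sign is −
  Lon: split at 3 digits → 031° and 1.3526′; 31 + 1.3526/60 = 31.0225433
  E → positive
Point 6:
  φ: degrees = first 2 digits = 0, minutes = 59.6406; 0 + 59.6406/60 = 0.9940100
  N ⇒ keep positive
  Lon: degrees = first 3 digits = 101, minutes = 40.7217; 101 + 40.7217/60 = 101.6786950
  hemisphere W, so the sign is −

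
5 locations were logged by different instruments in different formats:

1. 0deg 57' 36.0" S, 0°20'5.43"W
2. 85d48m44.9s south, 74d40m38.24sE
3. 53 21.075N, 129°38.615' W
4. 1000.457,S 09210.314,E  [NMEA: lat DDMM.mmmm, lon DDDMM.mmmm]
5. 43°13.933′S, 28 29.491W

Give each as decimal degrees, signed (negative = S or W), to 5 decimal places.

1. -0.96000, -0.33484
2. -85.81247, 74.67729
3. 53.35125, -129.64358
4. -10.00762, 92.17190
5. -43.23222, -28.49152

Point 1:
  Lat: 57′ + 36″ = 57.60000′; 0 + 57.60000/60 = 0.960000
  S → negative
  Longitude: 0° + 20/60 + 5.43/3600 = 0 + 0.333333 + 0.001508 = 0.334842
  hemisphere W, so the sign is −
Point 2:
  Latitude: 85 + 48/60 + 44.9/3600 = 85.812472
  hemisphere S, so the sign is −
  λ: 40′ + 38.24″ = 40.63733′; 74 + 40.63733/60 = 74.677289
  E → positive
Point 3:
  φ: 53 + 21.075/60 = 53.351250
  N → positive
  Longitude: 129 + 38.615/60 = 129.643583
  hemisphere W, so the sign is −
Point 4:
  Lat: split at 2 digits → 10° and 0.457′; 10 + 0.457/60 = 10.007617
  hemisphere S, so the sign is −
  λ: degrees = first 3 digits = 92, minutes = 10.314; 92 + 10.314/60 = 92.171900
  E → positive
Point 5:
  Lat: 13.933′ = 0.232217°; total 43.232217
  S → negative
  Longitude: 28 + 29.491/60 = 28.491517
  W ⇒ negate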